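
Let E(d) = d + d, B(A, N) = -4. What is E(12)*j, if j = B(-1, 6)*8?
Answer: -768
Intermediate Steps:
E(d) = 2*d
j = -32 (j = -4*8 = -32)
E(12)*j = (2*12)*(-32) = 24*(-32) = -768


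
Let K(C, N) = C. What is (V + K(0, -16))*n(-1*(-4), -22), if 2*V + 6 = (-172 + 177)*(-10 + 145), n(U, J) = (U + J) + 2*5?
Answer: -2676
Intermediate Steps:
n(U, J) = 10 + J + U (n(U, J) = (J + U) + 10 = 10 + J + U)
V = 669/2 (V = -3 + ((-172 + 177)*(-10 + 145))/2 = -3 + (5*135)/2 = -3 + (½)*675 = -3 + 675/2 = 669/2 ≈ 334.50)
(V + K(0, -16))*n(-1*(-4), -22) = (669/2 + 0)*(10 - 22 - 1*(-4)) = 669*(10 - 22 + 4)/2 = (669/2)*(-8) = -2676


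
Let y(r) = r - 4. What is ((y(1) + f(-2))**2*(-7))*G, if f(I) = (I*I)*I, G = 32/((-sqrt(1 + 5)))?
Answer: 13552*sqrt(6)/3 ≈ 11065.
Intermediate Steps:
G = -16*sqrt(6)/3 (G = 32/((-sqrt(6))) = 32*(-sqrt(6)/6) = -16*sqrt(6)/3 ≈ -13.064)
f(I) = I**3 (f(I) = I**2*I = I**3)
y(r) = -4 + r
((y(1) + f(-2))**2*(-7))*G = (((-4 + 1) + (-2)**3)**2*(-7))*(-16*sqrt(6)/3) = ((-3 - 8)**2*(-7))*(-16*sqrt(6)/3) = ((-11)**2*(-7))*(-16*sqrt(6)/3) = (121*(-7))*(-16*sqrt(6)/3) = -(-13552)*sqrt(6)/3 = 13552*sqrt(6)/3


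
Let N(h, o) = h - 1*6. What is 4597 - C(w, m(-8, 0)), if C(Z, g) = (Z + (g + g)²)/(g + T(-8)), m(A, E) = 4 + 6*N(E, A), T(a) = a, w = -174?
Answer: 93901/20 ≈ 4695.0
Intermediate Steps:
N(h, o) = -6 + h (N(h, o) = h - 6 = -6 + h)
m(A, E) = -32 + 6*E (m(A, E) = 4 + 6*(-6 + E) = 4 + (-36 + 6*E) = -32 + 6*E)
C(Z, g) = (Z + 4*g²)/(-8 + g) (C(Z, g) = (Z + (g + g)²)/(g - 8) = (Z + (2*g)²)/(-8 + g) = (Z + 4*g²)/(-8 + g))
4597 - C(w, m(-8, 0)) = 4597 - (-174 + 4*(-32 + 6*0)²)/(-8 + (-32 + 6*0)) = 4597 - (-174 + 4*(-32 + 0)²)/(-8 + (-32 + 0)) = 4597 - (-174 + 4*(-32)²)/(-8 - 32) = 4597 - (-174 + 4*1024)/(-40) = 4597 - (-1)*(-174 + 4096)/40 = 4597 - (-1)*3922/40 = 4597 - 1*(-1961/20) = 4597 + 1961/20 = 93901/20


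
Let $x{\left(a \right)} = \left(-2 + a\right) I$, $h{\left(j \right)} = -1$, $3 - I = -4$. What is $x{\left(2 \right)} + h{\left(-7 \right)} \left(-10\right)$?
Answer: $10$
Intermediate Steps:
$I = 7$ ($I = 3 - -4 = 3 + 4 = 7$)
$x{\left(a \right)} = -14 + 7 a$ ($x{\left(a \right)} = \left(-2 + a\right) 7 = -14 + 7 a$)
$x{\left(2 \right)} + h{\left(-7 \right)} \left(-10\right) = \left(-14 + 7 \cdot 2\right) - -10 = \left(-14 + 14\right) + 10 = 0 + 10 = 10$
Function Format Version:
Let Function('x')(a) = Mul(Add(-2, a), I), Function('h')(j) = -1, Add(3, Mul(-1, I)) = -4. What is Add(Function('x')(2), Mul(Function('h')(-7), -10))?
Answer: 10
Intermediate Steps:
I = 7 (I = Add(3, Mul(-1, -4)) = Add(3, 4) = 7)
Function('x')(a) = Add(-14, Mul(7, a)) (Function('x')(a) = Mul(Add(-2, a), 7) = Add(-14, Mul(7, a)))
Add(Function('x')(2), Mul(Function('h')(-7), -10)) = Add(Add(-14, Mul(7, 2)), Mul(-1, -10)) = Add(Add(-14, 14), 10) = Add(0, 10) = 10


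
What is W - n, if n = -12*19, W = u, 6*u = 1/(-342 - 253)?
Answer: 813959/3570 ≈ 228.00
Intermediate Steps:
u = -1/3570 (u = 1/(6*(-342 - 253)) = (1/6)/(-595) = (1/6)*(-1/595) = -1/3570 ≈ -0.00028011)
W = -1/3570 ≈ -0.00028011
n = -228
W - n = -1/3570 - 1*(-228) = -1/3570 + 228 = 813959/3570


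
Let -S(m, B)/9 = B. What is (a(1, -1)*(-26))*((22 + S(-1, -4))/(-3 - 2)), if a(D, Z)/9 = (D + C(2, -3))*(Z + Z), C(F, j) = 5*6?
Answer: -841464/5 ≈ -1.6829e+5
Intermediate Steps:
C(F, j) = 30
S(m, B) = -9*B
a(D, Z) = 18*Z*(30 + D) (a(D, Z) = 9*((D + 30)*(Z + Z)) = 9*((30 + D)*(2*Z)) = 9*(2*Z*(30 + D)) = 18*Z*(30 + D))
(a(1, -1)*(-26))*((22 + S(-1, -4))/(-3 - 2)) = ((18*(-1)*(30 + 1))*(-26))*((22 - 9*(-4))/(-3 - 2)) = ((18*(-1)*31)*(-26))*((22 + 36)/(-5)) = (-558*(-26))*(58*(-⅕)) = 14508*(-58/5) = -841464/5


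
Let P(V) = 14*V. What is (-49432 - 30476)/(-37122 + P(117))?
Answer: 6659/2957 ≈ 2.2519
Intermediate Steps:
(-49432 - 30476)/(-37122 + P(117)) = (-49432 - 30476)/(-37122 + 14*117) = -79908/(-37122 + 1638) = -79908/(-35484) = -79908*(-1/35484) = 6659/2957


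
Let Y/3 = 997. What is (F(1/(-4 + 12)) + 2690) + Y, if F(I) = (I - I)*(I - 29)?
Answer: 5681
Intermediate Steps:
Y = 2991 (Y = 3*997 = 2991)
F(I) = 0 (F(I) = 0*(-29 + I) = 0)
(F(1/(-4 + 12)) + 2690) + Y = (0 + 2690) + 2991 = 2690 + 2991 = 5681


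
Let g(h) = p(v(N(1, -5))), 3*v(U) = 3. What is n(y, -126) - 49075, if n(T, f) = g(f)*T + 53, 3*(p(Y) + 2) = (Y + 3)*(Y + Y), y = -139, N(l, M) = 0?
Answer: -147344/3 ≈ -49115.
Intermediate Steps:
v(U) = 1 (v(U) = (⅓)*3 = 1)
p(Y) = -2 + 2*Y*(3 + Y)/3 (p(Y) = -2 + ((Y + 3)*(Y + Y))/3 = -2 + ((3 + Y)*(2*Y))/3 = -2 + (2*Y*(3 + Y))/3 = -2 + 2*Y*(3 + Y)/3)
g(h) = ⅔ (g(h) = -2 + 2*1 + (⅔)*1² = -2 + 2 + (⅔)*1 = -2 + 2 + ⅔ = ⅔)
n(T, f) = 53 + 2*T/3 (n(T, f) = 2*T/3 + 53 = 53 + 2*T/3)
n(y, -126) - 49075 = (53 + (⅔)*(-139)) - 49075 = (53 - 278/3) - 49075 = -119/3 - 49075 = -147344/3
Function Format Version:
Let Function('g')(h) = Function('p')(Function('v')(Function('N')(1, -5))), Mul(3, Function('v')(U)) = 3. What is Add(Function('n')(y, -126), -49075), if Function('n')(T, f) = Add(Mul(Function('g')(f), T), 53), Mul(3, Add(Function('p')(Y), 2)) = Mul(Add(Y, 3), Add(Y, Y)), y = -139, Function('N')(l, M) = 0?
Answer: Rational(-147344, 3) ≈ -49115.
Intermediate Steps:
Function('v')(U) = 1 (Function('v')(U) = Mul(Rational(1, 3), 3) = 1)
Function('p')(Y) = Add(-2, Mul(Rational(2, 3), Y, Add(3, Y))) (Function('p')(Y) = Add(-2, Mul(Rational(1, 3), Mul(Add(Y, 3), Add(Y, Y)))) = Add(-2, Mul(Rational(1, 3), Mul(Add(3, Y), Mul(2, Y)))) = Add(-2, Mul(Rational(1, 3), Mul(2, Y, Add(3, Y)))) = Add(-2, Mul(Rational(2, 3), Y, Add(3, Y))))
Function('g')(h) = Rational(2, 3) (Function('g')(h) = Add(-2, Mul(2, 1), Mul(Rational(2, 3), Pow(1, 2))) = Add(-2, 2, Mul(Rational(2, 3), 1)) = Add(-2, 2, Rational(2, 3)) = Rational(2, 3))
Function('n')(T, f) = Add(53, Mul(Rational(2, 3), T)) (Function('n')(T, f) = Add(Mul(Rational(2, 3), T), 53) = Add(53, Mul(Rational(2, 3), T)))
Add(Function('n')(y, -126), -49075) = Add(Add(53, Mul(Rational(2, 3), -139)), -49075) = Add(Add(53, Rational(-278, 3)), -49075) = Add(Rational(-119, 3), -49075) = Rational(-147344, 3)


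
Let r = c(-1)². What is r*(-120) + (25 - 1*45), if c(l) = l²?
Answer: -140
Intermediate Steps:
r = 1 (r = ((-1)²)² = 1² = 1)
r*(-120) + (25 - 1*45) = 1*(-120) + (25 - 1*45) = -120 + (25 - 45) = -120 - 20 = -140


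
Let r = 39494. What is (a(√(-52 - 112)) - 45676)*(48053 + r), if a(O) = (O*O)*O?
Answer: -3998796772 - 28715416*I*√41 ≈ -3.9988e+9 - 1.8387e+8*I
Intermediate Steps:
a(O) = O³ (a(O) = O²*O = O³)
(a(√(-52 - 112)) - 45676)*(48053 + r) = ((√(-52 - 112))³ - 45676)*(48053 + 39494) = ((√(-164))³ - 45676)*87547 = ((2*I*√41)³ - 45676)*87547 = (-328*I*√41 - 45676)*87547 = (-45676 - 328*I*√41)*87547 = -3998796772 - 28715416*I*√41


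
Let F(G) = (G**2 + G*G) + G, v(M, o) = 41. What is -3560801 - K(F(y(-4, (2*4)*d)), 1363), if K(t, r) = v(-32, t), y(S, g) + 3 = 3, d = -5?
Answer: -3560842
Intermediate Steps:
y(S, g) = 0 (y(S, g) = -3 + 3 = 0)
F(G) = G + 2*G**2 (F(G) = (G**2 + G**2) + G = 2*G**2 + G = G + 2*G**2)
K(t, r) = 41
-3560801 - K(F(y(-4, (2*4)*d)), 1363) = -3560801 - 1*41 = -3560801 - 41 = -3560842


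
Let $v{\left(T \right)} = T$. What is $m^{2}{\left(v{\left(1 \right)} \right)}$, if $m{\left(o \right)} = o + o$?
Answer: $4$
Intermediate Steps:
$m{\left(o \right)} = 2 o$
$m^{2}{\left(v{\left(1 \right)} \right)} = \left(2 \cdot 1\right)^{2} = 2^{2} = 4$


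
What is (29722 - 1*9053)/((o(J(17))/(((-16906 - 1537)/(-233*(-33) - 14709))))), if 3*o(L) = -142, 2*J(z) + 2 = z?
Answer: -381198367/332280 ≈ -1147.2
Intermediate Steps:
J(z) = -1 + z/2
o(L) = -142/3 (o(L) = (⅓)*(-142) = -142/3)
(29722 - 1*9053)/((o(J(17))/(((-16906 - 1537)/(-233*(-33) - 14709))))) = (29722 - 1*9053)/((-142*(-233*(-33) - 14709)/(-16906 - 1537)/3)) = (29722 - 9053)/((-142/(3*((-18443/(7689 - 14709)))))) = 20669/((-142/(3*((-18443/(-7020)))))) = 20669/((-142/(3*((-18443*(-1/7020)))))) = 20669/((-142/(3*18443/7020))) = 20669/((-142/3*7020/18443)) = 20669/(-332280/18443) = 20669*(-18443/332280) = -381198367/332280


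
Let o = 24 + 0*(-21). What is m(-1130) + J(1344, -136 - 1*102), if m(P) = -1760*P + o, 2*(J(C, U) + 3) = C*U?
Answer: 1828885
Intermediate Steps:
o = 24 (o = 24 + 0 = 24)
J(C, U) = -3 + C*U/2 (J(C, U) = -3 + (C*U)/2 = -3 + C*U/2)
m(P) = 24 - 1760*P (m(P) = -1760*P + 24 = 24 - 1760*P)
m(-1130) + J(1344, -136 - 1*102) = (24 - 1760*(-1130)) + (-3 + (1/2)*1344*(-136 - 1*102)) = (24 + 1988800) + (-3 + (1/2)*1344*(-136 - 102)) = 1988824 + (-3 + (1/2)*1344*(-238)) = 1988824 + (-3 - 159936) = 1988824 - 159939 = 1828885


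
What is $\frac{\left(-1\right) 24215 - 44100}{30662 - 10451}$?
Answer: $- \frac{68315}{20211} \approx -3.3801$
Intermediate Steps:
$\frac{\left(-1\right) 24215 - 44100}{30662 - 10451} = \frac{-24215 - 44100}{20211} = \left(-68315\right) \frac{1}{20211} = - \frac{68315}{20211}$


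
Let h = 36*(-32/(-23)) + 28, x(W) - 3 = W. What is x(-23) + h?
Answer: 1336/23 ≈ 58.087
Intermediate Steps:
x(W) = 3 + W
h = 1796/23 (h = 36*(-32*(-1/23)) + 28 = 36*(32/23) + 28 = 1152/23 + 28 = 1796/23 ≈ 78.087)
x(-23) + h = (3 - 23) + 1796/23 = -20 + 1796/23 = 1336/23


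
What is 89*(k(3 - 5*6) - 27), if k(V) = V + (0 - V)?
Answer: -2403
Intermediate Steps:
k(V) = 0 (k(V) = V - V = 0)
89*(k(3 - 5*6) - 27) = 89*(0 - 27) = 89*(-27) = -2403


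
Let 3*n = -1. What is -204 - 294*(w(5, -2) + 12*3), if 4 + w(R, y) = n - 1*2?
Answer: -8926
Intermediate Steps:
n = -⅓ (n = (⅓)*(-1) = -⅓ ≈ -0.33333)
w(R, y) = -19/3 (w(R, y) = -4 + (-⅓ - 1*2) = -4 + (-⅓ - 2) = -4 - 7/3 = -19/3)
-204 - 294*(w(5, -2) + 12*3) = -204 - 294*(-19/3 + 12*3) = -204 - 294*(-19/3 + 36) = -204 - 294*89/3 = -204 - 8722 = -8926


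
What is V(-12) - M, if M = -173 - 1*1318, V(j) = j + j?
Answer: 1467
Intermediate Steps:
V(j) = 2*j
M = -1491 (M = -173 - 1318 = -1491)
V(-12) - M = 2*(-12) - 1*(-1491) = -24 + 1491 = 1467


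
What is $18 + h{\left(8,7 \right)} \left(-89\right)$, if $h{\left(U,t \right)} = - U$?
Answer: $730$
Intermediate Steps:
$18 + h{\left(8,7 \right)} \left(-89\right) = 18 + \left(-1\right) 8 \left(-89\right) = 18 - -712 = 18 + 712 = 730$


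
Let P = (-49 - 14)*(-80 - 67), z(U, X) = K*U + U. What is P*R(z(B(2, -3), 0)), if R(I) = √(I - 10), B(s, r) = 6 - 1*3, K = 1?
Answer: 18522*I ≈ 18522.0*I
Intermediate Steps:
B(s, r) = 3 (B(s, r) = 6 - 3 = 3)
z(U, X) = 2*U (z(U, X) = 1*U + U = U + U = 2*U)
R(I) = √(-10 + I)
P = 9261 (P = -63*(-147) = 9261)
P*R(z(B(2, -3), 0)) = 9261*√(-10 + 2*3) = 9261*√(-10 + 6) = 9261*√(-4) = 9261*(2*I) = 18522*I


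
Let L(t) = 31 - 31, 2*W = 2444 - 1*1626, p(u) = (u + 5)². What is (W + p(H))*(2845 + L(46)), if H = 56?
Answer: 11749850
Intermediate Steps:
p(u) = (5 + u)²
W = 409 (W = (2444 - 1*1626)/2 = (2444 - 1626)/2 = (½)*818 = 409)
L(t) = 0
(W + p(H))*(2845 + L(46)) = (409 + (5 + 56)²)*(2845 + 0) = (409 + 61²)*2845 = (409 + 3721)*2845 = 4130*2845 = 11749850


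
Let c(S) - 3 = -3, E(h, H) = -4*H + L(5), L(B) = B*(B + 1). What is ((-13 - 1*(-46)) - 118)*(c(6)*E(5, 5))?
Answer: 0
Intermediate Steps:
L(B) = B*(1 + B)
E(h, H) = 30 - 4*H (E(h, H) = -4*H + 5*(1 + 5) = -4*H + 5*6 = -4*H + 30 = 30 - 4*H)
c(S) = 0 (c(S) = 3 - 3 = 0)
((-13 - 1*(-46)) - 118)*(c(6)*E(5, 5)) = ((-13 - 1*(-46)) - 118)*(0*(30 - 4*5)) = ((-13 + 46) - 118)*(0*(30 - 20)) = (33 - 118)*(0*10) = -85*0 = 0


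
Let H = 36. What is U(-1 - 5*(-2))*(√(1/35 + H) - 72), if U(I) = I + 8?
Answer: -1224 + 17*√44135/35 ≈ -1122.0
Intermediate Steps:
U(I) = 8 + I
U(-1 - 5*(-2))*(√(1/35 + H) - 72) = (8 + (-1 - 5*(-2)))*(√(1/35 + 36) - 72) = (8 + (-1 + 10))*(√(1/35 + 36) - 72) = (8 + 9)*(√(1261/35) - 72) = 17*(√44135/35 - 72) = 17*(-72 + √44135/35) = -1224 + 17*√44135/35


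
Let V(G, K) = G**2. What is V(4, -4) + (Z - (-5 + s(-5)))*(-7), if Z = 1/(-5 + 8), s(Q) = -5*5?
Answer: -589/3 ≈ -196.33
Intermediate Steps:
s(Q) = -25
Z = 1/3 ≈ 0.33333
V(4, -4) + (Z - (-5 + s(-5)))*(-7) = 4**2 + (1/3 - (-5 - 25))*(-7) = 16 + (1/3 - 1*(-30))*(-7) = 16 + (1/3 + 30)*(-7) = 16 + (91/3)*(-7) = 16 - 637/3 = -589/3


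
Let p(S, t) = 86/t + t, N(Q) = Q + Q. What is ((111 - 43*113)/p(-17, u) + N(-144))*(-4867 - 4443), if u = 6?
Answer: 296169720/61 ≈ 4.8552e+6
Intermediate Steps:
N(Q) = 2*Q
p(S, t) = t + 86/t
((111 - 43*113)/p(-17, u) + N(-144))*(-4867 - 4443) = ((111 - 43*113)/(6 + 86/6) + 2*(-144))*(-4867 - 4443) = ((111 - 4859)/(6 + 86*(⅙)) - 288)*(-9310) = (-4748/(6 + 43/3) - 288)*(-9310) = (-4748/61/3 - 288)*(-9310) = (-4748*3/61 - 288)*(-9310) = (-14244/61 - 288)*(-9310) = -31812/61*(-9310) = 296169720/61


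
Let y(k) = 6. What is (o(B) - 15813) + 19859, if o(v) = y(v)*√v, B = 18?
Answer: 4046 + 18*√2 ≈ 4071.5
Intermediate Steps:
o(v) = 6*√v
(o(B) - 15813) + 19859 = (6*√18 - 15813) + 19859 = (6*(3*√2) - 15813) + 19859 = (18*√2 - 15813) + 19859 = (-15813 + 18*√2) + 19859 = 4046 + 18*√2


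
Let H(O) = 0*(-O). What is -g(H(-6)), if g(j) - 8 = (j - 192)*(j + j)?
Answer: -8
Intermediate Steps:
H(O) = 0
g(j) = 8 + 2*j*(-192 + j) (g(j) = 8 + (j - 192)*(j + j) = 8 + (-192 + j)*(2*j) = 8 + 2*j*(-192 + j))
-g(H(-6)) = -(8 - 384*0 + 2*0**2) = -(8 + 0 + 2*0) = -(8 + 0 + 0) = -1*8 = -8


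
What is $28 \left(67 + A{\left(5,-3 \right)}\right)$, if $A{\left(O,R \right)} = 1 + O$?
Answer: $2044$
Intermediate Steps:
$28 \left(67 + A{\left(5,-3 \right)}\right) = 28 \left(67 + \left(1 + 5\right)\right) = 28 \left(67 + 6\right) = 28 \cdot 73 = 2044$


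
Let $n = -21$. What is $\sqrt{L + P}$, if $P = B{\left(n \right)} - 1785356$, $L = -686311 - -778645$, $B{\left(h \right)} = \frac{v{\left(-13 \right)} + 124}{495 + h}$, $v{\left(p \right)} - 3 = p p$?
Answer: $\frac{i \sqrt{95095317642}}{237} \approx 1301.2 i$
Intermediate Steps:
$v{\left(p \right)} = 3 + p^{2}$ ($v{\left(p \right)} = 3 + p p = 3 + p^{2}$)
$B{\left(h \right)} = \frac{296}{495 + h}$ ($B{\left(h \right)} = \frac{\left(3 + \left(-13\right)^{2}\right) + 124}{495 + h} = \frac{\left(3 + 169\right) + 124}{495 + h} = \frac{172 + 124}{495 + h} = \frac{296}{495 + h}$)
$L = 92334$ ($L = -686311 + 778645 = 92334$)
$P = - \frac{423129224}{237}$ ($P = \frac{296}{495 - 21} - 1785356 = \frac{296}{474} - 1785356 = 296 \cdot \frac{1}{474} - 1785356 = \frac{148}{237} - 1785356 = - \frac{423129224}{237} \approx -1.7854 \cdot 10^{6}$)
$\sqrt{L + P} = \sqrt{92334 - \frac{423129224}{237}} = \sqrt{- \frac{401246066}{237}} = \frac{i \sqrt{95095317642}}{237}$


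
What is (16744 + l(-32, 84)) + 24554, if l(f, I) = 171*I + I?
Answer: 55746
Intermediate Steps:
l(f, I) = 172*I
(16744 + l(-32, 84)) + 24554 = (16744 + 172*84) + 24554 = (16744 + 14448) + 24554 = 31192 + 24554 = 55746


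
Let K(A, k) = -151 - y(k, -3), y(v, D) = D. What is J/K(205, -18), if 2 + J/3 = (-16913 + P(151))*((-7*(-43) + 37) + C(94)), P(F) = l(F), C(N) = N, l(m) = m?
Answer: 10861779/74 ≈ 1.4678e+5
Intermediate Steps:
P(F) = F
K(A, k) = -148 (K(A, k) = -151 - 1*(-3) = -151 + 3 = -148)
J = -21723558 (J = -6 + 3*((-16913 + 151)*((-7*(-43) + 37) + 94)) = -6 + 3*(-16762*((301 + 37) + 94)) = -6 + 3*(-16762*(338 + 94)) = -6 + 3*(-16762*432) = -6 + 3*(-7241184) = -6 - 21723552 = -21723558)
J/K(205, -18) = -21723558/(-148) = -21723558*(-1/148) = 10861779/74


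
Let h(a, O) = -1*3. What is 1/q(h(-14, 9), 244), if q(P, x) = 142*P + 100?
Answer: -1/326 ≈ -0.0030675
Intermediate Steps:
h(a, O) = -3
q(P, x) = 100 + 142*P
1/q(h(-14, 9), 244) = 1/(100 + 142*(-3)) = 1/(100 - 426) = 1/(-326) = -1/326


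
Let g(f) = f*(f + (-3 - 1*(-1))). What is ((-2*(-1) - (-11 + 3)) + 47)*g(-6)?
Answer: 2736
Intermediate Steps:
g(f) = f*(-2 + f) (g(f) = f*(f + (-3 + 1)) = f*(f - 2) = f*(-2 + f))
((-2*(-1) - (-11 + 3)) + 47)*g(-6) = ((-2*(-1) - (-11 + 3)) + 47)*(-6*(-2 - 6)) = ((2 - 1*(-8)) + 47)*(-6*(-8)) = ((2 + 8) + 47)*48 = (10 + 47)*48 = 57*48 = 2736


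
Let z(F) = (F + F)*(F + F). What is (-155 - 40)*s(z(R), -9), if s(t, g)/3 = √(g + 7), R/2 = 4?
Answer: -585*I*√2 ≈ -827.31*I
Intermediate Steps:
R = 8 (R = 2*4 = 8)
z(F) = 4*F² (z(F) = (2*F)*(2*F) = 4*F²)
s(t, g) = 3*√(7 + g) (s(t, g) = 3*√(g + 7) = 3*√(7 + g))
(-155 - 40)*s(z(R), -9) = (-155 - 40)*(3*√(7 - 9)) = -585*√(-2) = -585*I*√2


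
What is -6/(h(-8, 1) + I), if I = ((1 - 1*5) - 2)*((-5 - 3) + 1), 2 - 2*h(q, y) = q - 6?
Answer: -3/25 ≈ -0.12000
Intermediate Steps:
h(q, y) = 4 - q/2 (h(q, y) = 1 - (q - 6)/2 = 1 - (-6 + q)/2 = 1 + (3 - q/2) = 4 - q/2)
I = 42 (I = ((1 - 5) - 2)*(-8 + 1) = (-4 - 2)*(-7) = -6*(-7) = 42)
-6/(h(-8, 1) + I) = -6/((4 - 1/2*(-8)) + 42) = -6/((4 + 4) + 42) = -6/(8 + 42) = -6/50 = (1/50)*(-6) = -3/25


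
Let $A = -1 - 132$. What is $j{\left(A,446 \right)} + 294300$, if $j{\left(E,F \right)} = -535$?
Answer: $293765$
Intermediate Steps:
$A = -133$ ($A = -1 - 132 = -133$)
$j{\left(A,446 \right)} + 294300 = -535 + 294300 = 293765$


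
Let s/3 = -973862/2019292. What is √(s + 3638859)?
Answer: 9*√45795024342342286/1009646 ≈ 1907.6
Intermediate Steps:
s = -1460793/1009646 (s = 3*(-973862/2019292) = 3*(-973862*1/2019292) = 3*(-486931/1009646) = -1460793/1009646 ≈ -1.4468)
√(s + 3638859) = √(-1460793/1009646 + 3638859) = √(3673957973121/1009646) = 9*√45795024342342286/1009646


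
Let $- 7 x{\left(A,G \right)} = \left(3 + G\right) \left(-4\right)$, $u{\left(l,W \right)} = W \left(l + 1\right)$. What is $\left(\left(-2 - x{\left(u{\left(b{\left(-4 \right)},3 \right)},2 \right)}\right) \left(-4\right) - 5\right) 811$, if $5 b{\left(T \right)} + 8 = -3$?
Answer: $\frac{81911}{7} \approx 11702.0$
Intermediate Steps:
$b{\left(T \right)} = - \frac{11}{5}$ ($b{\left(T \right)} = - \frac{8}{5} + \frac{1}{5} \left(-3\right) = - \frac{8}{5} - \frac{3}{5} = - \frac{11}{5}$)
$u{\left(l,W \right)} = W \left(1 + l\right)$
$x{\left(A,G \right)} = \frac{12}{7} + \frac{4 G}{7}$ ($x{\left(A,G \right)} = - \frac{\left(3 + G\right) \left(-4\right)}{7} = - \frac{-12 - 4 G}{7} = \frac{12}{7} + \frac{4 G}{7}$)
$\left(\left(-2 - x{\left(u{\left(b{\left(-4 \right)},3 \right)},2 \right)}\right) \left(-4\right) - 5\right) 811 = \left(\left(-2 - \left(\frac{12}{7} + \frac{4}{7} \cdot 2\right)\right) \left(-4\right) - 5\right) 811 = \left(\left(-2 - \left(\frac{12}{7} + \frac{8}{7}\right)\right) \left(-4\right) - 5\right) 811 = \left(\left(-2 - \frac{20}{7}\right) \left(-4\right) - 5\right) 811 = \left(\left(- \frac{34}{7}\right) \left(-4\right) - 5\right) 811 = \left(\frac{136}{7} - 5\right) 811 = \frac{101}{7} \cdot 811 = \frac{81911}{7}$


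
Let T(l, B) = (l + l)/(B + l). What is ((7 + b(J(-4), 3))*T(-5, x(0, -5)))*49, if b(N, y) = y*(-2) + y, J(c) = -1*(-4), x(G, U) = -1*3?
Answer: 245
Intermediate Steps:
x(G, U) = -3
T(l, B) = 2*l/(B + l) (T(l, B) = (2*l)/(B + l) = 2*l/(B + l))
J(c) = 4
b(N, y) = -y (b(N, y) = -2*y + y = -y)
((7 + b(J(-4), 3))*T(-5, x(0, -5)))*49 = ((7 - 1*3)*(2*(-5)/(-3 - 5)))*49 = ((7 - 3)*(2*(-5)/(-8)))*49 = (4*(2*(-5)*(-⅛)))*49 = (4*(5/4))*49 = 5*49 = 245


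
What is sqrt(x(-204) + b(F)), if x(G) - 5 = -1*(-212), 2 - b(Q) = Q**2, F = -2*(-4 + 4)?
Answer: sqrt(219) ≈ 14.799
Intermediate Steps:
F = 0 (F = -2*0 = 0)
b(Q) = 2 - Q**2
x(G) = 217 (x(G) = 5 - 1*(-212) = 5 + 212 = 217)
sqrt(x(-204) + b(F)) = sqrt(217 + (2 - 1*0**2)) = sqrt(217 + (2 - 1*0)) = sqrt(217 + (2 + 0)) = sqrt(217 + 2) = sqrt(219)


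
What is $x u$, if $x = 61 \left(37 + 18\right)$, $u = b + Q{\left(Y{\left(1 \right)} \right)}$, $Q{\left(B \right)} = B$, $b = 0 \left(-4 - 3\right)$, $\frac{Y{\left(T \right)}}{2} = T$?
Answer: $6710$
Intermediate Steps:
$Y{\left(T \right)} = 2 T$
$b = 0$ ($b = 0 \left(-7\right) = 0$)
$u = 2$ ($u = 0 + 2 \cdot 1 = 0 + 2 = 2$)
$x = 3355$ ($x = 61 \cdot 55 = 3355$)
$x u = 3355 \cdot 2 = 6710$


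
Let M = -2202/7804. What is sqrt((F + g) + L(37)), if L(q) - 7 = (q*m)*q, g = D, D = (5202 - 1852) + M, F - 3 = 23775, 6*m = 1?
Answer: sqrt(937386998439)/5853 ≈ 165.42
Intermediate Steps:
M = -1101/3902 (M = -2202*1/7804 = -1101/3902 ≈ -0.28216)
m = 1/6 (m = (1/6)*1 = 1/6 ≈ 0.16667)
F = 23778 (F = 3 + 23775 = 23778)
D = 13070599/3902 (D = (5202 - 1852) - 1101/3902 = 3350 - 1101/3902 = 13070599/3902 ≈ 3349.7)
g = 13070599/3902 ≈ 3349.7
L(q) = 7 + q**2/6 (L(q) = 7 + (q*(1/6))*q = 7 + (q/6)*q = 7 + q**2/6)
sqrt((F + g) + L(37)) = sqrt((23778 + 13070599/3902) + (7 + (1/6)*37**2)) = sqrt(105852355/3902 + (7 + (1/6)*1369)) = sqrt(105852355/3902 + (7 + 1369/6)) = sqrt(105852355/3902 + 1411/6) = sqrt(160154963/5853) = sqrt(937386998439)/5853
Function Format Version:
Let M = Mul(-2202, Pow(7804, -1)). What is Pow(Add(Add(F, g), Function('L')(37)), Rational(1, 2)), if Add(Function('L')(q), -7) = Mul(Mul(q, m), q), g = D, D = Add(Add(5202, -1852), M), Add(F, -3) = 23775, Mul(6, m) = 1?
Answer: Mul(Rational(1, 5853), Pow(937386998439, Rational(1, 2))) ≈ 165.42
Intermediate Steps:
M = Rational(-1101, 3902) (M = Mul(-2202, Rational(1, 7804)) = Rational(-1101, 3902) ≈ -0.28216)
m = Rational(1, 6) (m = Mul(Rational(1, 6), 1) = Rational(1, 6) ≈ 0.16667)
F = 23778 (F = Add(3, 23775) = 23778)
D = Rational(13070599, 3902) (D = Add(Add(5202, -1852), Rational(-1101, 3902)) = Add(3350, Rational(-1101, 3902)) = Rational(13070599, 3902) ≈ 3349.7)
g = Rational(13070599, 3902) ≈ 3349.7
Function('L')(q) = Add(7, Mul(Rational(1, 6), Pow(q, 2))) (Function('L')(q) = Add(7, Mul(Mul(q, Rational(1, 6)), q)) = Add(7, Mul(Mul(Rational(1, 6), q), q)) = Add(7, Mul(Rational(1, 6), Pow(q, 2))))
Pow(Add(Add(F, g), Function('L')(37)), Rational(1, 2)) = Pow(Add(Add(23778, Rational(13070599, 3902)), Add(7, Mul(Rational(1, 6), Pow(37, 2)))), Rational(1, 2)) = Pow(Add(Rational(105852355, 3902), Add(7, Mul(Rational(1, 6), 1369))), Rational(1, 2)) = Pow(Add(Rational(105852355, 3902), Add(7, Rational(1369, 6))), Rational(1, 2)) = Pow(Add(Rational(105852355, 3902), Rational(1411, 6)), Rational(1, 2)) = Pow(Rational(160154963, 5853), Rational(1, 2)) = Mul(Rational(1, 5853), Pow(937386998439, Rational(1, 2)))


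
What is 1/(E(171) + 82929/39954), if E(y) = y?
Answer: 13318/2305021 ≈ 0.0057778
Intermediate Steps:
1/(E(171) + 82929/39954) = 1/(171 + 82929/39954) = 1/(171 + 82929*(1/39954)) = 1/(171 + 27643/13318) = 1/(2305021/13318) = 13318/2305021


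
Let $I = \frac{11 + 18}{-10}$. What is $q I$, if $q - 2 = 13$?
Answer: $- \frac{87}{2} \approx -43.5$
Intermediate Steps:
$I = - \frac{29}{10}$ ($I = \left(- \frac{1}{10}\right) 29 = - \frac{29}{10} \approx -2.9$)
$q = 15$ ($q = 2 + 13 = 15$)
$q I = 15 \left(- \frac{29}{10}\right) = - \frac{87}{2}$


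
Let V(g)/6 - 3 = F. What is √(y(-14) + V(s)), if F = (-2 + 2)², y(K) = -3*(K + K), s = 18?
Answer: √102 ≈ 10.100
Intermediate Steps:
y(K) = -6*K
F = 0 (F = 0² = 0)
V(g) = 18 (V(g) = 18 + 6*0 = 18 + 0 = 18)
√(y(-14) + V(s)) = √(-6*(-14) + 18) = √(84 + 18) = √102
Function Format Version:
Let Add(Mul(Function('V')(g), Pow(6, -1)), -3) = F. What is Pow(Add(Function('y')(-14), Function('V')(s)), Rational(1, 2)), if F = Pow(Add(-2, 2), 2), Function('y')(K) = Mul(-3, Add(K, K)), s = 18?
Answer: Pow(102, Rational(1, 2)) ≈ 10.100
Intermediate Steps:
Function('y')(K) = Mul(-6, K) (Function('y')(K) = Mul(-3, Mul(2, K)) = Mul(-6, K))
F = 0 (F = Pow(0, 2) = 0)
Function('V')(g) = 18 (Function('V')(g) = Add(18, Mul(6, 0)) = Add(18, 0) = 18)
Pow(Add(Function('y')(-14), Function('V')(s)), Rational(1, 2)) = Pow(Add(Mul(-6, -14), 18), Rational(1, 2)) = Pow(Add(84, 18), Rational(1, 2)) = Pow(102, Rational(1, 2))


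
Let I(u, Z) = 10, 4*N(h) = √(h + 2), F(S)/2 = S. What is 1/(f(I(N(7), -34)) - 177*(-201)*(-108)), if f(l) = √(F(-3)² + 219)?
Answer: -1280772/4921130747867 - √255/14763392243601 ≈ -2.6026e-7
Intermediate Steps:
F(S) = 2*S
N(h) = √(2 + h)/4 (N(h) = √(h + 2)/4 = √(2 + h)/4)
f(l) = √255 (f(l) = √((2*(-3))² + 219) = √((-6)² + 219) = √(36 + 219) = √255)
1/(f(I(N(7), -34)) - 177*(-201)*(-108)) = 1/(√255 - 177*(-201)*(-108)) = 1/(√255 + 35577*(-108)) = 1/(√255 - 3842316) = 1/(-3842316 + √255)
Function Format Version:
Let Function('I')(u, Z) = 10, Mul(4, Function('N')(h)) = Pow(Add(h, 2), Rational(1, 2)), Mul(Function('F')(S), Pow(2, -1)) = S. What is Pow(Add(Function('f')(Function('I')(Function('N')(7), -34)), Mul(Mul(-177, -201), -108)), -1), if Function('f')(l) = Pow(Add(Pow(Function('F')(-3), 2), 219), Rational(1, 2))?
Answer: Add(Rational(-1280772, 4921130747867), Mul(Rational(-1, 14763392243601), Pow(255, Rational(1, 2)))) ≈ -2.6026e-7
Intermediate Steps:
Function('F')(S) = Mul(2, S)
Function('N')(h) = Mul(Rational(1, 4), Pow(Add(2, h), Rational(1, 2))) (Function('N')(h) = Mul(Rational(1, 4), Pow(Add(h, 2), Rational(1, 2))) = Mul(Rational(1, 4), Pow(Add(2, h), Rational(1, 2))))
Function('f')(l) = Pow(255, Rational(1, 2)) (Function('f')(l) = Pow(Add(Pow(Mul(2, -3), 2), 219), Rational(1, 2)) = Pow(Add(Pow(-6, 2), 219), Rational(1, 2)) = Pow(Add(36, 219), Rational(1, 2)) = Pow(255, Rational(1, 2)))
Pow(Add(Function('f')(Function('I')(Function('N')(7), -34)), Mul(Mul(-177, -201), -108)), -1) = Pow(Add(Pow(255, Rational(1, 2)), Mul(Mul(-177, -201), -108)), -1) = Pow(Add(Pow(255, Rational(1, 2)), Mul(35577, -108)), -1) = Pow(Add(Pow(255, Rational(1, 2)), -3842316), -1) = Pow(Add(-3842316, Pow(255, Rational(1, 2))), -1)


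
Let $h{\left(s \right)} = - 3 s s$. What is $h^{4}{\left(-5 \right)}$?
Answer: $31640625$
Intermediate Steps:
$h{\left(s \right)} = - 3 s^{2}$
$h^{4}{\left(-5 \right)} = \left(- 3 \left(-5\right)^{2}\right)^{4} = \left(\left(-3\right) 25\right)^{4} = \left(-75\right)^{4} = 31640625$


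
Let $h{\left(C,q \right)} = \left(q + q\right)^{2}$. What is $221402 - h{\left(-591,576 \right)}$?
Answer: $-1105702$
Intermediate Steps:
$h{\left(C,q \right)} = 4 q^{2}$ ($h{\left(C,q \right)} = \left(2 q\right)^{2} = 4 q^{2}$)
$221402 - h{\left(-591,576 \right)} = 221402 - 4 \cdot 576^{2} = 221402 - 4 \cdot 331776 = 221402 - 1327104 = -1105702$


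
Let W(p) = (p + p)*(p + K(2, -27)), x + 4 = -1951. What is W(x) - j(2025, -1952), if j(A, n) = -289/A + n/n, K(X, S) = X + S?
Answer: 15677143264/2025 ≈ 7.7418e+6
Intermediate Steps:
K(X, S) = S + X
x = -1955 (x = -4 - 1951 = -1955)
j(A, n) = 1 - 289/A (j(A, n) = -289/A + 1 = 1 - 289/A)
W(p) = 2*p*(-25 + p) (W(p) = (p + p)*(p + (-27 + 2)) = (2*p)*(p - 25) = (2*p)*(-25 + p) = 2*p*(-25 + p))
W(x) - j(2025, -1952) = 2*(-1955)*(-25 - 1955) - (-289 + 2025)/2025 = 2*(-1955)*(-1980) - 1736/2025 = 7741800 - 1*1736/2025 = 7741800 - 1736/2025 = 15677143264/2025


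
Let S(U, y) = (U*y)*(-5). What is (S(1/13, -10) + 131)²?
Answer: 3073009/169 ≈ 18184.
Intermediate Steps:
S(U, y) = -5*U*y
(S(1/13, -10) + 131)² = (-5*(-10)/13 + 131)² = (-5*1/13*(-10) + 131)² = (50/13 + 131)² = (1753/13)² = 3073009/169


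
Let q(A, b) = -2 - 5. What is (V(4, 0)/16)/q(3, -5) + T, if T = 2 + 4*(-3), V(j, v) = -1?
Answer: -1119/112 ≈ -9.9911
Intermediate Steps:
q(A, b) = -7
T = -10 (T = 2 - 12 = -10)
(V(4, 0)/16)/q(3, -5) + T = -1/16/(-7) - 10 = -1*1/16*(-⅐) - 10 = -1/16*(-⅐) - 10 = 1/112 - 10 = -1119/112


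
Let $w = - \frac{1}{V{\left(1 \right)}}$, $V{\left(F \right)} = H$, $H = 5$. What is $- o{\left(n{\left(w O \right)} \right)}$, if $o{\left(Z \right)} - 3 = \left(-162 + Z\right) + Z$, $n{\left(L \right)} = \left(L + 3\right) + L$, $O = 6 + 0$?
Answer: $\frac{789}{5} \approx 157.8$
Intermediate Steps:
$V{\left(F \right)} = 5$
$O = 6$
$w = - \frac{1}{5} \approx -0.2$
$n{\left(L \right)} = 3 + 2 L$ ($n{\left(L \right)} = \left(3 + L\right) + L = 3 + 2 L$)
$o{\left(Z \right)} = -159 + 2 Z$ ($o{\left(Z \right)} = 3 + \left(\left(-162 + Z\right) + Z\right) = 3 + \left(-162 + 2 Z\right) = -159 + 2 Z$)
$- o{\left(n{\left(w O \right)} \right)} = - (-159 + 2 \left(3 + 2 \left(\left(- \frac{1}{5}\right) 6\right)\right)) = - (-159 + 2 \left(3 + 2 \left(- \frac{6}{5}\right)\right)) = - (-159 + 2 \left(3 - \frac{12}{5}\right)) = - (-159 + 2 \cdot \frac{3}{5}) = - (-159 + \frac{6}{5}) = \left(-1\right) \left(- \frac{789}{5}\right) = \frac{789}{5}$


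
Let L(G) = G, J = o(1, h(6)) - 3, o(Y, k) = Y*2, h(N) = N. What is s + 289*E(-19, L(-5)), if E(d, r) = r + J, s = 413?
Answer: -1321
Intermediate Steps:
o(Y, k) = 2*Y
J = -1 (J = 2*1 - 3 = 2 - 3 = -1)
E(d, r) = -1 + r (E(d, r) = r - 1 = -1 + r)
s + 289*E(-19, L(-5)) = 413 + 289*(-1 - 5) = 413 + 289*(-6) = 413 - 1734 = -1321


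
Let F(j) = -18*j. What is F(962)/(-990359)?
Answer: 17316/990359 ≈ 0.017485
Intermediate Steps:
F(962)/(-990359) = -18*962/(-990359) = -17316*(-1/990359) = 17316/990359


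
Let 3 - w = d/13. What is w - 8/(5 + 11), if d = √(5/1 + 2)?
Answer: 5/2 - √7/13 ≈ 2.2965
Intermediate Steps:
d = √7 (d = √(5*1 + 2) = √(5 + 2) = √7 ≈ 2.6458)
w = 3 - √7/13 ≈ 2.7965
w - 8/(5 + 11) = (3 - √7/13) - 8/(5 + 11) = (3 - √7/13) - 8/16 = (3 - √7/13) - 8*1/16 = (3 - √7/13) - ½ = 5/2 - √7/13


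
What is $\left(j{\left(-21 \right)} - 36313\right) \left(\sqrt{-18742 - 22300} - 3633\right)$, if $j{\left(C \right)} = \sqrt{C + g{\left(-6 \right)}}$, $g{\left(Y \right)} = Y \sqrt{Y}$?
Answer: $\left(3633 - i \sqrt{41042}\right) \left(36313 - \sqrt{-21 - 6 i \sqrt{6}}\right) \approx 1.3192 \cdot 10^{8} - 7.3387 \cdot 10^{6} i$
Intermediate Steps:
$g{\left(Y \right)} = Y^{\frac{3}{2}}$
$j{\left(C \right)} = \sqrt{C - 6 i \sqrt{6}}$ ($j{\left(C \right)} = \sqrt{C + \left(-6\right)^{\frac{3}{2}}} = \sqrt{C - 6 i \sqrt{6}}$)
$\left(j{\left(-21 \right)} - 36313\right) \left(\sqrt{-18742 - 22300} - 3633\right) = \left(\sqrt{-21 - 6 i \sqrt{6}} - 36313\right) \left(\sqrt{-18742 - 22300} - 3633\right) = \left(-36313 + \sqrt{-21 - 6 i \sqrt{6}}\right) \left(\sqrt{-41042} - 3633\right) = \left(-36313 + \sqrt{-21 - 6 i \sqrt{6}}\right) \left(i \sqrt{41042} - 3633\right) = \left(-36313 + \sqrt{-21 - 6 i \sqrt{6}}\right) \left(-3633 + i \sqrt{41042}\right)$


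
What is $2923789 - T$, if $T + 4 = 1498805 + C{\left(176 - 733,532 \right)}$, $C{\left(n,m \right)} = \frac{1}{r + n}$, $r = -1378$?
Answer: $\frac{2757351781}{1935} \approx 1.425 \cdot 10^{6}$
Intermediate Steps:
$C{\left(n,m \right)} = \frac{1}{-1378 + n}$
$T = \frac{2900179934}{1935}$ ($T = -4 + \left(1498805 + \frac{1}{-1378 + \left(176 - 733\right)}\right) = -4 + \left(1498805 + \frac{1}{-1378 - 557}\right) = -4 + \left(1498805 + \frac{1}{-1935}\right) = -4 + \left(1498805 - \frac{1}{1935}\right) = -4 + \frac{2900187674}{1935} = \frac{2900179934}{1935} \approx 1.4988 \cdot 10^{6}$)
$2923789 - T = 2923789 - \frac{2900179934}{1935} = \frac{2757351781}{1935}$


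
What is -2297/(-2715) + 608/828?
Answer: 296053/187335 ≈ 1.5803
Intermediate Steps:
-2297/(-2715) + 608/828 = -2297*(-1/2715) + 608*(1/828) = 2297/2715 + 152/207 = 296053/187335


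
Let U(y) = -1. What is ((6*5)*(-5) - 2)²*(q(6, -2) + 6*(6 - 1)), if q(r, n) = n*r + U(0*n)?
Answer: 392768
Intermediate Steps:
q(r, n) = -1 + n*r (q(r, n) = n*r - 1 = -1 + n*r)
((6*5)*(-5) - 2)²*(q(6, -2) + 6*(6 - 1)) = ((6*5)*(-5) - 2)²*((-1 - 2*6) + 6*(6 - 1)) = (30*(-5) - 2)²*((-1 - 12) + 6*5) = (-150 - 2)²*(-13 + 30) = (-152)²*17 = 23104*17 = 392768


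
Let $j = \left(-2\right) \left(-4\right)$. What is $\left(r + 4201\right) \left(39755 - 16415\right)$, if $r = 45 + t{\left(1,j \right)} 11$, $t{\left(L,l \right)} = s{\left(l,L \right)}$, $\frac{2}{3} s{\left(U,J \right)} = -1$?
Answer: $98716530$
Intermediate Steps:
$j = 8$
$s{\left(U,J \right)} = - \frac{3}{2}$ ($s{\left(U,J \right)} = \frac{3}{2} \left(-1\right) = - \frac{3}{2}$)
$t{\left(L,l \right)} = - \frac{3}{2}$
$r = \frac{57}{2}$ ($r = 45 - \frac{33}{2} = \frac{57}{2} \approx 28.5$)
$\left(r + 4201\right) \left(39755 - 16415\right) = \left(\frac{57}{2} + 4201\right) \left(39755 - 16415\right) = \frac{8459}{2} \cdot 23340 = 98716530$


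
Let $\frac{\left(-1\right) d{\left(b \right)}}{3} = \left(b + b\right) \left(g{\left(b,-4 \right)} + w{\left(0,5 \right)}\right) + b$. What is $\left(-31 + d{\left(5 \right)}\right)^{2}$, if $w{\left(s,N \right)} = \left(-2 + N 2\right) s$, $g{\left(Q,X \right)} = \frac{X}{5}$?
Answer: $484$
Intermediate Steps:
$g{\left(Q,X \right)} = \frac{X}{5}$ ($g{\left(Q,X \right)} = X \frac{1}{5} = \frac{X}{5}$)
$w{\left(s,N \right)} = s \left(-2 + 2 N\right)$ ($w{\left(s,N \right)} = \left(-2 + 2 N\right) s = s \left(-2 + 2 N\right)$)
$d{\left(b \right)} = \frac{9 b}{5}$ ($d{\left(b \right)} = - 3 \left(\left(b + b\right) \left(\frac{1}{5} \left(-4\right) + 2 \cdot 0 \left(-1 + 5\right)\right) + b\right) = - 3 \left(2 b \left(- \frac{4}{5} + 2 \cdot 0 \cdot 4\right) + b\right) = - 3 \left(2 b \left(- \frac{4}{5} + 0\right) + b\right) = - 3 \left(2 b \left(- \frac{4}{5}\right) + b\right) = - 3 \left(- \frac{8 b}{5} + b\right) = - 3 \left(- \frac{3 b}{5}\right) = \frac{9 b}{5}$)
$\left(-31 + d{\left(5 \right)}\right)^{2} = \left(-31 + \frac{9}{5} \cdot 5\right)^{2} = \left(-31 + 9\right)^{2} = \left(-22\right)^{2} = 484$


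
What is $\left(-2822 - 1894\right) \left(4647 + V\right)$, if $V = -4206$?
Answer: $-2079756$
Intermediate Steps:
$\left(-2822 - 1894\right) \left(4647 + V\right) = \left(-2822 - 1894\right) \left(4647 - 4206\right) = \left(-4716\right) 441 = -2079756$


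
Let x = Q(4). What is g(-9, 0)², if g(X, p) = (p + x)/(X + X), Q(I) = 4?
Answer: 4/81 ≈ 0.049383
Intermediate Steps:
x = 4
g(X, p) = (4 + p)/(2*X) (g(X, p) = (p + 4)/(X + X) = (4 + p)/((2*X)) = (4 + p)*(1/(2*X)) = (4 + p)/(2*X))
g(-9, 0)² = ((½)*(4 + 0)/(-9))² = ((½)*(-⅑)*4)² = (-2/9)² = 4/81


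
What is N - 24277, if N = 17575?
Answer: -6702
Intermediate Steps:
N - 24277 = 17575 - 24277 = -6702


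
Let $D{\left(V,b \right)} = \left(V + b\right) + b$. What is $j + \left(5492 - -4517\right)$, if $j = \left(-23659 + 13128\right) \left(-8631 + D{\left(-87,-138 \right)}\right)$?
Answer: $94725823$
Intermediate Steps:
$D{\left(V,b \right)} = V + 2 b$
$j = 94715814$ ($j = \left(-23659 + 13128\right) \left(-8631 + \left(-87 + 2 \left(-138\right)\right)\right) = - 10531 \left(-8631 - 363\right) = \left(-10531\right) \left(-8994\right) = 94715814$)
$j + \left(5492 - -4517\right) = 94715814 + \left(5492 - -4517\right) = 94715814 + \left(5492 + 4517\right) = 94715814 + 10009 = 94725823$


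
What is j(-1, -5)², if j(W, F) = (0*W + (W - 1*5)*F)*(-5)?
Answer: 22500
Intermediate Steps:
j(W, F) = -5*F*(-5 + W) (j(W, F) = (0 + (W - 5)*F)*(-5) = (0 + (-5 + W)*F)*(-5) = (0 + F*(-5 + W))*(-5) = (F*(-5 + W))*(-5) = -5*F*(-5 + W))
j(-1, -5)² = (5*(-5)*(5 - 1*(-1)))² = (5*(-5)*(5 + 1))² = (5*(-5)*6)² = (-150)² = 22500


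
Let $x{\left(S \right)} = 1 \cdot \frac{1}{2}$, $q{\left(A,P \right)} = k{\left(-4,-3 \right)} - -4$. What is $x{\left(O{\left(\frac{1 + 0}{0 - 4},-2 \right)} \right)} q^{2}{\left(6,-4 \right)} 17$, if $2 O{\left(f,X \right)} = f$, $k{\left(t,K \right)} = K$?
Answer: $\frac{17}{2} \approx 8.5$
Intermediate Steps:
$O{\left(f,X \right)} = \frac{f}{2}$
$q{\left(A,P \right)} = 1$ ($q{\left(A,P \right)} = -3 - -4 = -3 + 4 = 1$)
$x{\left(S \right)} = \frac{1}{2}$ ($x{\left(S \right)} = 1 \cdot \frac{1}{2} = \frac{1}{2}$)
$x{\left(O{\left(\frac{1 + 0}{0 - 4},-2 \right)} \right)} q^{2}{\left(6,-4 \right)} 17 = \frac{1^{2}}{2} \cdot 17 = \frac{1}{2} \cdot 1 \cdot 17 = \frac{1}{2} \cdot 17 = \frac{17}{2}$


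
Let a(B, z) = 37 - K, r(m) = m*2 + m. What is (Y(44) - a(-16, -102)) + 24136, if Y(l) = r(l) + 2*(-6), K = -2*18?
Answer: 24183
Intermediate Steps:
K = -36
r(m) = 3*m (r(m) = 2*m + m = 3*m)
a(B, z) = 73 (a(B, z) = 37 - 1*(-36) = 37 + 36 = 73)
Y(l) = -12 + 3*l (Y(l) = 3*l + 2*(-6) = 3*l - 12 = -12 + 3*l)
(Y(44) - a(-16, -102)) + 24136 = ((-12 + 3*44) - 1*73) + 24136 = ((-12 + 132) - 73) + 24136 = (120 - 73) + 24136 = 47 + 24136 = 24183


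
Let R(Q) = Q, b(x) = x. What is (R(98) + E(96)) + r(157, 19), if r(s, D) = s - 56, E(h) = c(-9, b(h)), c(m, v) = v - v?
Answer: 199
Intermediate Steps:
c(m, v) = 0
E(h) = 0
r(s, D) = -56 + s
(R(98) + E(96)) + r(157, 19) = (98 + 0) + (-56 + 157) = 98 + 101 = 199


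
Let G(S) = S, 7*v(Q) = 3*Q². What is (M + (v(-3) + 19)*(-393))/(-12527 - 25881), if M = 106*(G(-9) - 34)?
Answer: 47393/134428 ≈ 0.35255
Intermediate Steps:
v(Q) = 3*Q²/7 (v(Q) = (3*Q²)/7 = 3*Q²/7)
M = -4558 (M = 106*(-9 - 34) = 106*(-43) = -4558)
(M + (v(-3) + 19)*(-393))/(-12527 - 25881) = (-4558 + ((3/7)*(-3)² + 19)*(-393))/(-12527 - 25881) = (-4558 + ((3/7)*9 + 19)*(-393))/(-38408) = (-4558 + (27/7 + 19)*(-393))*(-1/38408) = (-4558 + (160/7)*(-393))*(-1/38408) = (-4558 - 62880/7)*(-1/38408) = -94786/7*(-1/38408) = 47393/134428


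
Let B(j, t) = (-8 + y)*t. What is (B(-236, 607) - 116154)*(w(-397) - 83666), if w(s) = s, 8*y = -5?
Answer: 81634840245/8 ≈ 1.0204e+10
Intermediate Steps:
y = -5/8 (y = (⅛)*(-5) = -5/8 ≈ -0.62500)
B(j, t) = -69*t/8 (B(j, t) = (-8 - 5/8)*t = -69*t/8)
(B(-236, 607) - 116154)*(w(-397) - 83666) = (-69/8*607 - 116154)*(-397 - 83666) = (-41883/8 - 116154)*(-84063) = -971115/8*(-84063) = 81634840245/8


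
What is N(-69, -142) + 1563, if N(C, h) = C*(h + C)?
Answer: 16122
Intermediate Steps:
N(C, h) = C*(C + h)
N(-69, -142) + 1563 = -69*(-69 - 142) + 1563 = -69*(-211) + 1563 = 14559 + 1563 = 16122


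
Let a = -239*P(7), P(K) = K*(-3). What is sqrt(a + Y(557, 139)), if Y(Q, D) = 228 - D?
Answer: 2*sqrt(1277) ≈ 71.470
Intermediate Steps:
P(K) = -3*K
a = 5019 (a = -(-717)*7 = -239*(-21) = 5019)
sqrt(a + Y(557, 139)) = sqrt(5019 + (228 - 1*139)) = sqrt(5019 + (228 - 139)) = sqrt(5019 + 89) = sqrt(5108) = 2*sqrt(1277)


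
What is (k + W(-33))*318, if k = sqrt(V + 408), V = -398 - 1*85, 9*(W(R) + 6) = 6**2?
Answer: -636 + 1590*I*sqrt(3) ≈ -636.0 + 2754.0*I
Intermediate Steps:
W(R) = -2 (W(R) = -6 + (1/9)*6**2 = -6 + (1/9)*36 = -6 + 4 = -2)
V = -483 (V = -398 - 85 = -483)
k = 5*I*sqrt(3) (k = sqrt(-483 + 408) = sqrt(-75) = 5*I*sqrt(3) ≈ 8.6602*I)
(k + W(-33))*318 = (5*I*sqrt(3) - 2)*318 = (-2 + 5*I*sqrt(3))*318 = -636 + 1590*I*sqrt(3)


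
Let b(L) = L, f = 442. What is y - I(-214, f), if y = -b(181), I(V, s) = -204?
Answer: 23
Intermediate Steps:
y = -181 (y = -1*181 = -181)
y - I(-214, f) = -181 - 1*(-204) = -181 + 204 = 23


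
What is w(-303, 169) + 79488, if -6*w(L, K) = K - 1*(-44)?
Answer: 158905/2 ≈ 79453.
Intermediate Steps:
w(L, K) = -22/3 - K/6 (w(L, K) = -(K - 1*(-44))/6 = -(K + 44)/6 = -(44 + K)/6 = -22/3 - K/6)
w(-303, 169) + 79488 = (-22/3 - ⅙*169) + 79488 = (-22/3 - 169/6) + 79488 = -71/2 + 79488 = 158905/2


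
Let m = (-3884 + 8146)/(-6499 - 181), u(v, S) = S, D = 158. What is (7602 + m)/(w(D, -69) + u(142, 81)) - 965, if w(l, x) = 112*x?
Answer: -24672434249/25540980 ≈ -965.99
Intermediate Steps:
m = -2131/3340 (m = 4262/(-6680) = 4262*(-1/6680) = -2131/3340 ≈ -0.63802)
(7602 + m)/(w(D, -69) + u(142, 81)) - 965 = (7602 - 2131/3340)/(112*(-69) + 81) - 965 = 25388549/(3340*(-7728 + 81)) - 965 = (25388549/3340)/(-7647) - 965 = (25388549/3340)*(-1/7647) - 965 = -25388549/25540980 - 965 = -24672434249/25540980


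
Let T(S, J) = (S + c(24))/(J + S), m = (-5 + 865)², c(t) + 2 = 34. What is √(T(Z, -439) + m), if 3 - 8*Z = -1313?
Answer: √24768440427/183 ≈ 860.00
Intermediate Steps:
Z = 329/2 (Z = 3/8 - ⅛*(-1313) = 3/8 + 1313/8 = 329/2 ≈ 164.50)
c(t) = 32 (c(t) = -2 + 34 = 32)
m = 739600 (m = 860² = 739600)
T(S, J) = (32 + S)/(J + S) (T(S, J) = (S + 32)/(J + S) = (32 + S)/(J + S))
√(T(Z, -439) + m) = √((32 + 329/2)/(-439 + 329/2) + 739600) = √((393/2)/(-549/2) + 739600) = √(-2/549*393/2 + 739600) = √(-131/183 + 739600) = √(135346669/183) = √24768440427/183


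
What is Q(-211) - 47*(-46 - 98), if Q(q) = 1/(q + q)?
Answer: 2856095/422 ≈ 6768.0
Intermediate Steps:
Q(q) = 1/(2*q)
Q(-211) - 47*(-46 - 98) = (½)/(-211) - 47*(-46 - 98) = (½)*(-1/211) - 47*(-144) = -1/422 + 6768 = 2856095/422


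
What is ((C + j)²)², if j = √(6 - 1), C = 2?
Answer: (2 + √5)⁴ ≈ 322.00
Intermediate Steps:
j = √5 ≈ 2.2361
((C + j)²)² = ((2 + √5)²)² = (2 + √5)⁴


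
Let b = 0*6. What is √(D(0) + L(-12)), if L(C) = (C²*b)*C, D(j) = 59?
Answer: √59 ≈ 7.6811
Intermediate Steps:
b = 0
L(C) = 0 (L(C) = (C²*0)*C = 0*C = 0)
√(D(0) + L(-12)) = √(59 + 0) = √59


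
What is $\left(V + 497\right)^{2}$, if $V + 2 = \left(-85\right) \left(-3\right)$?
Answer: $562500$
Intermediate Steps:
$V = 253$ ($V = -2 - -255 = -2 + 255 = 253$)
$\left(V + 497\right)^{2} = \left(253 + 497\right)^{2} = 750^{2} = 562500$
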